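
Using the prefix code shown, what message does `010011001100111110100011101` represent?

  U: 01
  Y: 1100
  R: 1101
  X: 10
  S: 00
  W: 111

Read left to right; each codeword is recognised as soon as it completes (prefix code):
  01→U | 00→S | 1100→Y | 1100→Y | 111→W | 1101→R | 00→S | 01→U | 1101→R
Decoded message: USYYWRSUR

USYYWRSUR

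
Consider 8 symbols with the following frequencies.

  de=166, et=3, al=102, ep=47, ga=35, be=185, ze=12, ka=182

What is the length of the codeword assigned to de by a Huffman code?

2

Huffman merges, smallest pair first:
combine et(3), ze(12) → 15
combine 15, ga(35) → 50
combine ep(47), 50 → 97
combine 97, al(102) → 199
combine de(166), ka(182) → 348
combine be(185), 199 → 384
combine 348, 384 → 732
de's leaf is at depth 2, giving a 2-bit codeword.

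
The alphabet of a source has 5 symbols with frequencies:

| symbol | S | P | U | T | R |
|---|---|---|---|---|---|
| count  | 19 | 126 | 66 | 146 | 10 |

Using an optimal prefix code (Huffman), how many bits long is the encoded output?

712

Build the Huffman tree bottom-up:
R(10) + S(19) → 29
29 + U(66) → 95
95 + P(126) → 221
T(146) + 221 → 367
The encoded length is the sum of every internal node's weight: 29 + 95 + 221 + 367 = 712 bits.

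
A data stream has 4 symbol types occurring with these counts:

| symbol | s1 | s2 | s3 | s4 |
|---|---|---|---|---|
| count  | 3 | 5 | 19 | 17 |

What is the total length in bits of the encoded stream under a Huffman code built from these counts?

Merge the two smallest weights repeatedly:
combine s1(3), s2(5) → 8
combine 8, s4(17) → 25
combine s3(19), 25 → 44
Total encoded bits = sum of merged weights = 8 + 25 + 44 = 77.

77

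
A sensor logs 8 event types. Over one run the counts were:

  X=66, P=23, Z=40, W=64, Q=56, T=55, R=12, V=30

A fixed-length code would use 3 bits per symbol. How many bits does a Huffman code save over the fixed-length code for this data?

Fixed-length: 3 bits × 346 symbols = 1038 bits.
Huffman merges:
R(12) + P(23) → 35
V(30) + 35 → 65
Z(40) + T(55) → 95
Q(56) + W(64) → 120
65 + X(66) → 131
95 + 120 → 215
131 + 215 → 346
Huffman total = 35 + 65 + 95 + 120 + 131 + 215 + 346 = 1007 bits.
Saving = 1038 − 1007 = 31 bits.

31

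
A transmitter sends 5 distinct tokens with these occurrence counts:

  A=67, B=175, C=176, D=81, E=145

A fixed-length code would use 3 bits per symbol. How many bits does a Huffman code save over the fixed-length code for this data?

Fixed-length: 3 bits × 644 symbols = 1932 bits.
Huffman merges:
merge A(67) and D(81): 148
merge E(145) and 148: 293
merge B(175) and C(176): 351
merge 293 and 351: 644
Huffman total = 148 + 293 + 351 + 644 = 1436 bits.
Saving = 1932 − 1436 = 496 bits.

496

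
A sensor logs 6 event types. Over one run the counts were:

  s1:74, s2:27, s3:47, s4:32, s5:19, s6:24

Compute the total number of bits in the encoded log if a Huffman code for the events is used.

Greedily combine the two least-frequent nodes:
s5(19) + s6(24) → 43
s2(27) + s4(32) → 59
43 + s3(47) → 90
59 + s1(74) → 133
90 + 133 → 223
Total encoded bits = sum of merged weights = 43 + 59 + 90 + 133 + 223 = 548.

548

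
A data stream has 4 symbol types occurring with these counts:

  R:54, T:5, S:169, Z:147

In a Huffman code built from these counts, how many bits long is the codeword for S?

Huffman merges, smallest pair first:
merge T(5) and R(54): 59
merge 59 and Z(147): 206
merge S(169) and 206: 375
S is merged only at the final step, so code length = 1.

1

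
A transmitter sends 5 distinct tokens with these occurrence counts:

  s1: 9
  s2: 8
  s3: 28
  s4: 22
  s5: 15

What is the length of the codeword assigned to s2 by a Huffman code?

3

Huffman merges, smallest pair first:
s2(8) + s1(9) → 17
s5(15) + 17 → 32
s4(22) + s3(28) → 50
32 + 50 → 82
The subtree containing s2 is merged 3 times, so code length = 3.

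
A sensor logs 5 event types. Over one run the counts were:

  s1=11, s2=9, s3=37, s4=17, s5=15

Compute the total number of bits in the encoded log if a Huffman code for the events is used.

Build the Huffman tree bottom-up:
merge s2(9) and s1(11): 20
merge s5(15) and s4(17): 32
merge 20 and 32: 52
merge s3(37) and 52: 89
The encoded length is the sum of every internal node's weight: 20 + 32 + 52 + 89 = 193 bits.

193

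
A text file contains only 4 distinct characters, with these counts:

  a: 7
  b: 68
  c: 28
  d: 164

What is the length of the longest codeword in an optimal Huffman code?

3

Merge the two lowest-weight nodes at each step:
a(7) + c(28) → 35
35 + b(68) → 103
103 + d(164) → 267
Maximum depth reached is 3.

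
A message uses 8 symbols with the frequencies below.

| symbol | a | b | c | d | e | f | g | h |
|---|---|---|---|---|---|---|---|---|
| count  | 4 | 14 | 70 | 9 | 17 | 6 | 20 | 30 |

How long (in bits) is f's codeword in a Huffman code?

5

Repeatedly merge the two smallest:
merge a(4) and f(6): 10
merge d(9) and 10: 19
merge b(14) and e(17): 31
merge 19 and g(20): 39
merge h(30) and 31: 61
merge 39 and 61: 100
merge c(70) and 100: 170
f sits 5 levels below the root, so its codeword is 5 bits.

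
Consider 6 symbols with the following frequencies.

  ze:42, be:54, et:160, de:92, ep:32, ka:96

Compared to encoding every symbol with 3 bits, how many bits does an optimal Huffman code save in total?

274

Fixed-length: 3 bits × 476 symbols = 1428 bits.
Huffman merges:
combine ep(32), ze(42) → 74
combine be(54), 74 → 128
combine de(92), ka(96) → 188
combine 128, et(160) → 288
combine 188, 288 → 476
Huffman total = 74 + 128 + 188 + 288 + 476 = 1154 bits.
Saving = 1428 − 1154 = 274 bits.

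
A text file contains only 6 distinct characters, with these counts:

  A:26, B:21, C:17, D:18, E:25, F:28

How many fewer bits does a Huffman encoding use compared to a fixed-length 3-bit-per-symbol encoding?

54

Fixed-length: 3 bits × 135 symbols = 405 bits.
Huffman merges:
C(17) + D(18) → 35
B(21) + E(25) → 46
A(26) + F(28) → 54
35 + 46 → 81
54 + 81 → 135
Huffman total = 35 + 46 + 54 + 81 + 135 = 351 bits.
Saving = 405 − 351 = 54 bits.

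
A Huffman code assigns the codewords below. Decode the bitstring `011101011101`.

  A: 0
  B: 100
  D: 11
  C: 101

Read left to right; each codeword is recognised as soon as it completes (prefix code):
  0→A | 11→D | 101→C | 0→A | 11→D | 101→C
Decoded message: ADCADC

ADCADC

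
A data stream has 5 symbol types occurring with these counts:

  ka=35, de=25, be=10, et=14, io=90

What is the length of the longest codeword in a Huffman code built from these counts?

Merge the two lowest-weight nodes at each step:
combine be(10), et(14) → 24
combine 24, de(25) → 49
combine ka(35), 49 → 84
combine 84, io(90) → 174
The first pair merged (be, et) ends up deepest, at depth 4.

4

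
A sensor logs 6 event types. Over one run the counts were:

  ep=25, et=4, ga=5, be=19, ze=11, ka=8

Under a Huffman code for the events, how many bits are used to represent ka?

Build the tree from the bottom:
et(4) + ga(5) → 9
ka(8) + 9 → 17
ze(11) + 17 → 28
be(19) + ep(25) → 44
28 + 44 → 72
ka sits 3 levels below the root, so its codeword is 3 bits.

3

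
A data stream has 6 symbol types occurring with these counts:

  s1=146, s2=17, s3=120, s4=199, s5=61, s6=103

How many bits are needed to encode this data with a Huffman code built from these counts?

1551

Build the Huffman tree bottom-up:
merge s2(17) and s5(61): 78
merge 78 and s6(103): 181
merge s3(120) and s1(146): 266
merge 181 and s4(199): 380
merge 266 and 380: 646
The encoded length is the sum of every internal node's weight: 78 + 181 + 266 + 380 + 646 = 1551 bits.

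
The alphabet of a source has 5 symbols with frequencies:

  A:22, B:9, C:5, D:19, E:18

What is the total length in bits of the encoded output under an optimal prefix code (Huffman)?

160

Merge the two smallest weights repeatedly:
merge C(5) and B(9): 14
merge 14 and E(18): 32
merge D(19) and A(22): 41
merge 32 and 41: 73
Total encoded bits = sum of merged weights = 14 + 32 + 41 + 73 = 160.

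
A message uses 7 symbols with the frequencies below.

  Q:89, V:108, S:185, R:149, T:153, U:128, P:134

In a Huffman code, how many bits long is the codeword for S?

2

Huffman merges, smallest pair first:
merge Q(89) and V(108): 197
merge U(128) and P(134): 262
merge R(149) and T(153): 302
merge S(185) and 197: 382
merge 262 and 302: 564
merge 382 and 564: 946
S sits 2 levels below the root, so its codeword is 2 bits.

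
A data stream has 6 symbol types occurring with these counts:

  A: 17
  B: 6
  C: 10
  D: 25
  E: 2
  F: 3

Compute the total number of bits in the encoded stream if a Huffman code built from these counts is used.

138

Build the Huffman tree bottom-up:
merge E(2) and F(3): 5
merge 5 and B(6): 11
merge C(10) and 11: 21
merge A(17) and 21: 38
merge D(25) and 38: 63
Each symbol's bit-cost is frequency × depth; summing gives 138 bits (equivalently 5 + 11 + 21 + 38 + 63).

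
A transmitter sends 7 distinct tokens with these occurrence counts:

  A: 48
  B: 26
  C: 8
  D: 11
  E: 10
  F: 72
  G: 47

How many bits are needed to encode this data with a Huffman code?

Merge the two smallest weights repeatedly:
merge C(8) and E(10): 18
merge D(11) and 18: 29
merge B(26) and 29: 55
merge G(47) and A(48): 95
merge 55 and F(72): 127
merge 95 and 127: 222
Each symbol's bit-cost is frequency × depth; summing gives 546 bits (equivalently 18 + 29 + 55 + 95 + 127 + 222).

546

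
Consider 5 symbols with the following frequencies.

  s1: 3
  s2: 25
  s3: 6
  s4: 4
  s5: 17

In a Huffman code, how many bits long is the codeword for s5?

2

Build the tree from the bottom:
merge s1(3) and s4(4): 7
merge s3(6) and 7: 13
merge 13 and s5(17): 30
merge s2(25) and 30: 55
s5's leaf is at depth 2, giving a 2-bit codeword.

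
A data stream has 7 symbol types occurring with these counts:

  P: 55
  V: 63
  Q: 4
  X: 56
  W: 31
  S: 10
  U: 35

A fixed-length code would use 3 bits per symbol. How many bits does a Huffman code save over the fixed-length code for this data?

Fixed-length: 3 bits × 254 symbols = 762 bits.
Huffman merges:
combine Q(4), S(10) → 14
combine 14, W(31) → 45
combine U(35), 45 → 80
combine P(55), X(56) → 111
combine V(63), 80 → 143
combine 111, 143 → 254
Huffman total = 14 + 45 + 80 + 111 + 143 + 254 = 647 bits.
Saving = 762 − 647 = 115 bits.

115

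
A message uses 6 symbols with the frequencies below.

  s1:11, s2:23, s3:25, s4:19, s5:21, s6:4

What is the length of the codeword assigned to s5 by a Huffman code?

2

Huffman merges, smallest pair first:
s6(4) + s1(11) → 15
15 + s4(19) → 34
s5(21) + s2(23) → 44
s3(25) + 34 → 59
44 + 59 → 103
s5's leaf is at depth 2, giving a 2-bit codeword.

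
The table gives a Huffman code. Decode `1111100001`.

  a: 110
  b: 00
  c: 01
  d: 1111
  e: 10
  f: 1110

Read left to right; each codeword is recognised as soon as it completes (prefix code):
  1111→d | 10→e | 00→b | 01→c
Decoded message: debc

debc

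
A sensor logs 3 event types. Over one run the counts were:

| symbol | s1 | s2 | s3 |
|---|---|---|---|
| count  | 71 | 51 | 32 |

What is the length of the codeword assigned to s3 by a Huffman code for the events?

Huffman merges, smallest pair first:
merge s3(32) and s2(51): 83
merge s1(71) and 83: 154
s3's leaf is at depth 2, giving a 2-bit codeword.

2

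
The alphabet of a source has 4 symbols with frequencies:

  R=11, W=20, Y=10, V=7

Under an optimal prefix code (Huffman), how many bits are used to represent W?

Build the tree from the bottom:
V(7) + Y(10) → 17
R(11) + 17 → 28
W(20) + 28 → 48
W is merged only at the final step, so code length = 1.

1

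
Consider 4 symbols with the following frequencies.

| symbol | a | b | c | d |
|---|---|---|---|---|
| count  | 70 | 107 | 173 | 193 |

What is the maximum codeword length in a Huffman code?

3

Merge the two lowest-weight nodes at each step:
merge a(70) and b(107): 177
merge c(173) and 177: 350
merge d(193) and 350: 543
Maximum depth reached is 3.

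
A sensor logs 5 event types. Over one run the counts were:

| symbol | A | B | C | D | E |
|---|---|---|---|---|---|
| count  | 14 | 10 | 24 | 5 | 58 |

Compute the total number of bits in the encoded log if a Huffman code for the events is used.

Greedily combine the two least-frequent nodes:
merge D(5) and B(10): 15
merge A(14) and 15: 29
merge C(24) and 29: 53
merge 53 and E(58): 111
The encoded length is the sum of every internal node's weight: 15 + 29 + 53 + 111 = 208 bits.

208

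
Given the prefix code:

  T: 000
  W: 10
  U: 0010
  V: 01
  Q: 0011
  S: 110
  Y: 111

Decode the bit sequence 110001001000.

Read left to right; each codeword is recognised as soon as it completes (prefix code):
  110→S | 0010→U | 01→V | 000→T
Decoded message: SUVT

SUVT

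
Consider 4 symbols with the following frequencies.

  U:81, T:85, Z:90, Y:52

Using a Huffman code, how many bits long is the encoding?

Build the Huffman tree bottom-up:
combine Y(52), U(81) → 133
combine T(85), Z(90) → 175
combine 133, 175 → 308
Each symbol's bit-cost is frequency × depth; summing gives 616 bits (equivalently 133 + 175 + 308).

616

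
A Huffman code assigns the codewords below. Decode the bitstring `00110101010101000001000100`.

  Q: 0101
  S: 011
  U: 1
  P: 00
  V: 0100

PUUQQVPVV

Read left to right; each codeword is recognised as soon as it completes (prefix code):
  00→P | 1→U | 1→U | 0101→Q | 0101→Q | 0100→V | 00→P | 0100→V | 0100→V
Decoded message: PUUQQVPVV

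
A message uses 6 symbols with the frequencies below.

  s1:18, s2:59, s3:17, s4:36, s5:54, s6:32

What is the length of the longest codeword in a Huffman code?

4

Merge the two lowest-weight nodes at each step:
combine s3(17), s1(18) → 35
combine s6(32), 35 → 67
combine s4(36), s5(54) → 90
combine s2(59), 67 → 126
combine 90, 126 → 216
The first pair merged (s3, s1) ends up deepest, at depth 4.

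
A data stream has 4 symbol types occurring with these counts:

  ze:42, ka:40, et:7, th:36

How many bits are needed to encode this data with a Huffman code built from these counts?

250

Build the Huffman tree bottom-up:
combine et(7), th(36) → 43
combine ka(40), ze(42) → 82
combine 43, 82 → 125
Total encoded bits = sum of merged weights = 43 + 82 + 125 = 250.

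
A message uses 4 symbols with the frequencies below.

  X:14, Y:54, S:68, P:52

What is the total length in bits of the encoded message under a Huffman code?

374

Greedily combine the two least-frequent nodes:
merge X(14) and P(52): 66
merge Y(54) and 66: 120
merge S(68) and 120: 188
The encoded length is the sum of every internal node's weight: 66 + 120 + 188 = 374 bits.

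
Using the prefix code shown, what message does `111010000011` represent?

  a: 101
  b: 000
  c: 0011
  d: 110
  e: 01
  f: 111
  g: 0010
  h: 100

febc

Read left to right; each codeword is recognised as soon as it completes (prefix code):
  111→f | 01→e | 000→b | 0011→c
Decoded message: febc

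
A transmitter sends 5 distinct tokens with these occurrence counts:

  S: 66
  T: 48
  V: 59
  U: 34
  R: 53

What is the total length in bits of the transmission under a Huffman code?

602

Greedily combine the two least-frequent nodes:
merge U(34) and T(48): 82
merge R(53) and V(59): 112
merge S(66) and 82: 148
merge 112 and 148: 260
The encoded length is the sum of every internal node's weight: 82 + 112 + 148 + 260 = 602 bits.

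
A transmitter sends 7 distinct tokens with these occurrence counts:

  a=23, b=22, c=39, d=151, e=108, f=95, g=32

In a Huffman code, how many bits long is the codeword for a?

4

Huffman merges, smallest pair first:
b(22) + a(23) → 45
g(32) + c(39) → 71
45 + 71 → 116
f(95) + e(108) → 203
116 + d(151) → 267
203 + 267 → 470
a sits 4 levels below the root, so its codeword is 4 bits.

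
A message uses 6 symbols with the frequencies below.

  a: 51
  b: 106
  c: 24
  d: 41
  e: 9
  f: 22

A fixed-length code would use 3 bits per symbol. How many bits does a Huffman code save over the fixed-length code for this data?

181

Fixed-length: 3 bits × 253 symbols = 759 bits.
Huffman merges:
merge e(9) and f(22): 31
merge c(24) and 31: 55
merge d(41) and a(51): 92
merge 55 and 92: 147
merge b(106) and 147: 253
Huffman total = 31 + 55 + 92 + 147 + 253 = 578 bits.
Saving = 759 − 578 = 181 bits.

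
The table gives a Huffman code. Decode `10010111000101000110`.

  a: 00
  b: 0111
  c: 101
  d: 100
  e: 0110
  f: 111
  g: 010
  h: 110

Read left to right; each codeword is recognised as soon as it completes (prefix code):
  100→d | 101→c | 110→h | 00→a | 101→c | 00→a | 0110→e
Decoded message: dchacae

dchacae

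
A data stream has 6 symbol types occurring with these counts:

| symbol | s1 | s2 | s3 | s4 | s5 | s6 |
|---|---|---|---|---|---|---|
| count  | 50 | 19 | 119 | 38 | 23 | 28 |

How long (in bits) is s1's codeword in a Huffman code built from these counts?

3

Repeatedly merge the two smallest:
merge s2(19) and s5(23): 42
merge s6(28) and s4(38): 66
merge 42 and s1(50): 92
merge 66 and 92: 158
merge s3(119) and 158: 277
The subtree containing s1 is merged 3 times, so code length = 3.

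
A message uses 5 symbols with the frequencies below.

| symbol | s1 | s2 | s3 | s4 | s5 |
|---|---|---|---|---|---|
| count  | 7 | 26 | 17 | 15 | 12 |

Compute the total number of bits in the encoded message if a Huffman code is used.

173

Merge the two smallest weights repeatedly:
combine s1(7), s5(12) → 19
combine s4(15), s3(17) → 32
combine 19, s2(26) → 45
combine 32, 45 → 77
Each symbol's bit-cost is frequency × depth; summing gives 173 bits (equivalently 19 + 32 + 45 + 77).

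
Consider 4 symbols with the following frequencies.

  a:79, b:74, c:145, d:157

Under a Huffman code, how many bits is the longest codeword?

Merge the two lowest-weight nodes at each step:
b(74) + a(79) → 153
c(145) + 153 → 298
d(157) + 298 → 455
The first pair merged (b, a) ends up deepest, at depth 3.

3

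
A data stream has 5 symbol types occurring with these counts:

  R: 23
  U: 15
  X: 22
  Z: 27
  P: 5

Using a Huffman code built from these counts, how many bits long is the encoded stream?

204

Merge the two smallest weights repeatedly:
merge P(5) and U(15): 20
merge 20 and X(22): 42
merge R(23) and Z(27): 50
merge 42 and 50: 92
Total encoded bits = sum of merged weights = 20 + 42 + 50 + 92 = 204.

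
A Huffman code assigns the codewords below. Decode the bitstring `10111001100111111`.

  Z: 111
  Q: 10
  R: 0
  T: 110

Read left to right; each codeword is recognised as soon as it completes (prefix code):
  10→Q | 111→Z | 0→R | 0→R | 110→T | 0→R | 111→Z | 111→Z
Decoded message: QZRRTRZZ

QZRRTRZZ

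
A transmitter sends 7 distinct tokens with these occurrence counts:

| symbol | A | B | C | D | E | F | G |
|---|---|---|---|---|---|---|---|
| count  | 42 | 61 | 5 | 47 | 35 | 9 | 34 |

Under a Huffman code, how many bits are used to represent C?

4

Build the tree from the bottom:
C(5) + F(9) → 14
14 + G(34) → 48
E(35) + A(42) → 77
D(47) + 48 → 95
B(61) + 77 → 138
95 + 138 → 233
The subtree containing C is merged 4 times, so code length = 4.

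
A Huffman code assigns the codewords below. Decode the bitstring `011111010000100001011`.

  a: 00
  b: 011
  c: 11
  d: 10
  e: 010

Read left to right; each codeword is recognised as soon as it completes (prefix code):
  011→b | 11→c | 10→d | 10→d | 00→a | 010→e | 00→a | 010→e | 11→c
Decoded message: bcddaeaec

bcddaeaec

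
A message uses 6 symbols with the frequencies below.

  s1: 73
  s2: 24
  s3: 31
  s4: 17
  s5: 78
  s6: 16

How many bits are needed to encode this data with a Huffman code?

566

Greedily combine the two least-frequent nodes:
combine s6(16), s4(17) → 33
combine s2(24), s3(31) → 55
combine 33, 55 → 88
combine s1(73), s5(78) → 151
combine 88, 151 → 239
Each symbol's bit-cost is frequency × depth; summing gives 566 bits (equivalently 33 + 55 + 88 + 151 + 239).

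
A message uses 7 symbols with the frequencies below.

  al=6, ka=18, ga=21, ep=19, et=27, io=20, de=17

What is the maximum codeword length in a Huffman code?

3

Merge the two lowest-weight nodes at each step:
merge al(6) and de(17): 23
merge ka(18) and ep(19): 37
merge io(20) and ga(21): 41
merge 23 and et(27): 50
merge 37 and 41: 78
merge 50 and 78: 128
Maximum depth reached is 3.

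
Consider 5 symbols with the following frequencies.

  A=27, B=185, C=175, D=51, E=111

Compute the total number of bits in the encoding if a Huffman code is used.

1176

Build the Huffman tree bottom-up:
A(27) + D(51) → 78
78 + E(111) → 189
C(175) + B(185) → 360
189 + 360 → 549
Each symbol's bit-cost is frequency × depth; summing gives 1176 bits (equivalently 78 + 189 + 360 + 549).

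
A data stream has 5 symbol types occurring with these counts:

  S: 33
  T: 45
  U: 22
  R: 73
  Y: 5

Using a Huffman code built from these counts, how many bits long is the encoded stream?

Merge the two smallest weights repeatedly:
Y(5) + U(22) → 27
27 + S(33) → 60
T(45) + 60 → 105
R(73) + 105 → 178
The encoded length is the sum of every internal node's weight: 27 + 60 + 105 + 178 = 370 bits.

370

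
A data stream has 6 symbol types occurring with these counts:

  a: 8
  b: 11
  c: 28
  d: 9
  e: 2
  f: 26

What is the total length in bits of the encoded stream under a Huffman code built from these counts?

Build the Huffman tree bottom-up:
e(2) + a(8) → 10
d(9) + 10 → 19
b(11) + 19 → 30
f(26) + c(28) → 54
30 + 54 → 84
The encoded length is the sum of every internal node's weight: 10 + 19 + 30 + 54 + 84 = 197 bits.

197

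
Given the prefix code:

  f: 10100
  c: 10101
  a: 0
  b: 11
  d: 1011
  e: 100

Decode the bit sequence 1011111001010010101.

Read left to right; each codeword is recognised as soon as it completes (prefix code):
  1011→d | 11→b | 100→e | 10100→f | 10101→c
Decoded message: dbefc

dbefc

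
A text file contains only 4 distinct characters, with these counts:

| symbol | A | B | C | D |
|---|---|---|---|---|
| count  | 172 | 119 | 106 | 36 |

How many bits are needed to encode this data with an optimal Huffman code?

836

Greedily combine the two least-frequent nodes:
combine D(36), C(106) → 142
combine B(119), 142 → 261
combine A(172), 261 → 433
Each symbol's bit-cost is frequency × depth; summing gives 836 bits (equivalently 142 + 261 + 433).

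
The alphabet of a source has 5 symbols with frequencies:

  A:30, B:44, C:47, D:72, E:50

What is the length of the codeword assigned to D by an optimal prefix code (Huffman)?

Build the tree from the bottom:
A(30) + B(44) → 74
C(47) + E(50) → 97
D(72) + 74 → 146
97 + 146 → 243
D's leaf is at depth 2, giving a 2-bit codeword.

2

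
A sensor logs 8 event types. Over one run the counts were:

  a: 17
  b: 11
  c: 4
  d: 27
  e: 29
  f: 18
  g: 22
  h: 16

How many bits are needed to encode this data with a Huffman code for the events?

418

Build the Huffman tree bottom-up:
merge c(4) and b(11): 15
merge 15 and h(16): 31
merge a(17) and f(18): 35
merge g(22) and d(27): 49
merge e(29) and 31: 60
merge 35 and 49: 84
merge 60 and 84: 144
The encoded length is the sum of every internal node's weight: 15 + 31 + 35 + 49 + 60 + 84 + 144 = 418 bits.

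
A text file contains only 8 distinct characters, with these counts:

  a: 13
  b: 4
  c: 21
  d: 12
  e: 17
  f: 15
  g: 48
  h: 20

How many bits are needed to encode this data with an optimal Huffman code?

Merge the two smallest weights repeatedly:
b(4) + d(12) → 16
a(13) + f(15) → 28
16 + e(17) → 33
h(20) + c(21) → 41
28 + 33 → 61
41 + g(48) → 89
61 + 89 → 150
Each symbol's bit-cost is frequency × depth; summing gives 418 bits (equivalently 16 + 28 + 33 + 41 + 61 + 89 + 150).

418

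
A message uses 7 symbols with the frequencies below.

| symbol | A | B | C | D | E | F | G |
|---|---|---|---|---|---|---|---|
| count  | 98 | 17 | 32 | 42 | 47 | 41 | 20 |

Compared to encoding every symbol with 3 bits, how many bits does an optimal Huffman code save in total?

Fixed-length: 3 bits × 297 symbols = 891 bits.
Huffman merges:
B(17) + G(20) → 37
C(32) + 37 → 69
F(41) + D(42) → 83
E(47) + 69 → 116
83 + A(98) → 181
116 + 181 → 297
Huffman total = 37 + 69 + 83 + 116 + 181 + 297 = 783 bits.
Saving = 891 − 783 = 108 bits.

108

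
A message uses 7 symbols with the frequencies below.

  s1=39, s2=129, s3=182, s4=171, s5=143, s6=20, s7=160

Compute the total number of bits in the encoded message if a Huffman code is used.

Merge the two smallest weights repeatedly:
s6(20) + s1(39) → 59
59 + s2(129) → 188
s5(143) + s7(160) → 303
s4(171) + s3(182) → 353
188 + 303 → 491
353 + 491 → 844
The encoded length is the sum of every internal node's weight: 59 + 188 + 303 + 353 + 491 + 844 = 2238 bits.

2238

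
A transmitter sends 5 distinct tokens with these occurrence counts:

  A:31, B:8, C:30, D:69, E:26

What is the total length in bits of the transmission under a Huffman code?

354

Greedily combine the two least-frequent nodes:
combine B(8), E(26) → 34
combine C(30), A(31) → 61
combine 34, 61 → 95
combine D(69), 95 → 164
Total encoded bits = sum of merged weights = 34 + 61 + 95 + 164 = 354.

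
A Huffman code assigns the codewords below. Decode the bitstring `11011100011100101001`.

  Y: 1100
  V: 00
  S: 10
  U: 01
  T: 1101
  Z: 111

Read left to right; each codeword is recognised as soon as it completes (prefix code):
  1101→T | 1100→Y | 01→U | 1100→Y | 10→S | 10→S | 01→U
Decoded message: TYUYSSU

TYUYSSU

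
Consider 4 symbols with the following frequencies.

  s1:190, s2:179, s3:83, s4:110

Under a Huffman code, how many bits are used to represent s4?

2

Huffman merges, smallest pair first:
s3(83) + s4(110) → 193
s2(179) + s1(190) → 369
193 + 369 → 562
s4's leaf is at depth 2, giving a 2-bit codeword.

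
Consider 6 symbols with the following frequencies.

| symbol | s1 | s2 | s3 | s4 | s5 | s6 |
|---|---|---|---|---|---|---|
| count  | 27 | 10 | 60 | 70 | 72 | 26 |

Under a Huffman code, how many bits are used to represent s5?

Huffman merges, smallest pair first:
combine s2(10), s6(26) → 36
combine s1(27), 36 → 63
combine s3(60), 63 → 123
combine s4(70), s5(72) → 142
combine 123, 142 → 265
The subtree containing s5 is merged 2 times, so code length = 2.

2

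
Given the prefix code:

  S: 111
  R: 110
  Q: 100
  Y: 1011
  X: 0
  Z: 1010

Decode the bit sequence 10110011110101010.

YXXSZZ

Read left to right; each codeword is recognised as soon as it completes (prefix code):
  1011→Y | 0→X | 0→X | 111→S | 1010→Z | 1010→Z
Decoded message: YXXSZZ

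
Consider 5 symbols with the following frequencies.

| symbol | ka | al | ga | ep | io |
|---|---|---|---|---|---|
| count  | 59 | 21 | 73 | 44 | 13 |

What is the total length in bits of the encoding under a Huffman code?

Greedily combine the two least-frequent nodes:
combine io(13), al(21) → 34
combine 34, ep(44) → 78
combine ka(59), ga(73) → 132
combine 78, 132 → 210
Total encoded bits = sum of merged weights = 34 + 78 + 132 + 210 = 454.

454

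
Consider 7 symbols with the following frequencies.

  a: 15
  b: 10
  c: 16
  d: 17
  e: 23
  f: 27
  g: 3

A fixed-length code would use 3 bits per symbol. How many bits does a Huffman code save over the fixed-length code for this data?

Fixed-length: 3 bits × 111 symbols = 333 bits.
Huffman merges:
merge g(3) and b(10): 13
merge 13 and a(15): 28
merge c(16) and d(17): 33
merge e(23) and f(27): 50
merge 28 and 33: 61
merge 50 and 61: 111
Huffman total = 13 + 28 + 33 + 50 + 61 + 111 = 296 bits.
Saving = 333 − 296 = 37 bits.

37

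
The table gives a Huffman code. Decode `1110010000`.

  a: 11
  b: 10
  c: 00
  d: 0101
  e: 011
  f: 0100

abfc

Read left to right; each codeword is recognised as soon as it completes (prefix code):
  11→a | 10→b | 0100→f | 00→c
Decoded message: abfc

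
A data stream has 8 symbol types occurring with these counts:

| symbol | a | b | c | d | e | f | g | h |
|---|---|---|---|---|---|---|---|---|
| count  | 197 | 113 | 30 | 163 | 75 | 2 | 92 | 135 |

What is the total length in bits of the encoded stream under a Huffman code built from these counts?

Merge the two smallest weights repeatedly:
combine f(2), c(30) → 32
combine 32, e(75) → 107
combine g(92), 107 → 199
combine b(113), h(135) → 248
combine d(163), a(197) → 360
combine 199, 248 → 447
combine 360, 447 → 807
Total encoded bits = sum of merged weights = 32 + 107 + 199 + 248 + 360 + 447 + 807 = 2200.

2200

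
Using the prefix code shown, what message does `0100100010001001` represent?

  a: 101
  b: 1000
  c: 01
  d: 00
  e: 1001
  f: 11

Read left to right; each codeword is recognised as soon as it completes (prefix code):
  01→c | 00→d | 1000→b | 1000→b | 1001→e
Decoded message: cdbbe

cdbbe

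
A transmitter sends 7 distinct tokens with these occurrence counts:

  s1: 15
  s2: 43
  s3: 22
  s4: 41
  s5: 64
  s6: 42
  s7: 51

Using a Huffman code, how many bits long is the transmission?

Build the Huffman tree bottom-up:
s1(15) + s3(22) → 37
37 + s4(41) → 78
s6(42) + s2(43) → 85
s7(51) + s5(64) → 115
78 + 85 → 163
115 + 163 → 278
Each symbol's bit-cost is frequency × depth; summing gives 756 bits (equivalently 37 + 78 + 85 + 115 + 163 + 278).

756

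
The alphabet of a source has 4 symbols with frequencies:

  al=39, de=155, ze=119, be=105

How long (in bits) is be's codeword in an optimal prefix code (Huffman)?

3

Repeatedly merge the two smallest:
merge al(39) and be(105): 144
merge ze(119) and 144: 263
merge de(155) and 263: 418
be's leaf is at depth 3, giving a 3-bit codeword.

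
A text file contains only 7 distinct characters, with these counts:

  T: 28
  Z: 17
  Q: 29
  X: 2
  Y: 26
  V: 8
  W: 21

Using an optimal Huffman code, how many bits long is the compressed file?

346

Build the Huffman tree bottom-up:
X(2) + V(8) → 10
10 + Z(17) → 27
W(21) + Y(26) → 47
27 + T(28) → 55
Q(29) + 47 → 76
55 + 76 → 131
The encoded length is the sum of every internal node's weight: 10 + 27 + 47 + 55 + 76 + 131 = 346 bits.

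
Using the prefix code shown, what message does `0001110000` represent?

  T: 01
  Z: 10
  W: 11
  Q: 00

QTWQQ

Read left to right; each codeword is recognised as soon as it completes (prefix code):
  00→Q | 01→T | 11→W | 00→Q | 00→Q
Decoded message: QTWQQ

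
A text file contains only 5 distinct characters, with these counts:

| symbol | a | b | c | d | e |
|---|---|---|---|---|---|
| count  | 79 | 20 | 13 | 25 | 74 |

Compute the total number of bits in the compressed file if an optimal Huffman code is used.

434

Greedily combine the two least-frequent nodes:
merge c(13) and b(20): 33
merge d(25) and 33: 58
merge 58 and e(74): 132
merge a(79) and 132: 211
Total encoded bits = sum of merged weights = 33 + 58 + 132 + 211 = 434.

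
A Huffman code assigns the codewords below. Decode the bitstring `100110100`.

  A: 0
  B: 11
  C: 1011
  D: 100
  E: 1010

DBAD

Read left to right; each codeword is recognised as soon as it completes (prefix code):
  100→D | 11→B | 0→A | 100→D
Decoded message: DBAD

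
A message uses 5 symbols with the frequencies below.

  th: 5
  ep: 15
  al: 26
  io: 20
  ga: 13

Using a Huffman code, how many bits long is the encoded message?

Greedily combine the two least-frequent nodes:
combine th(5), ga(13) → 18
combine ep(15), 18 → 33
combine io(20), al(26) → 46
combine 33, 46 → 79
Total encoded bits = sum of merged weights = 18 + 33 + 46 + 79 = 176.

176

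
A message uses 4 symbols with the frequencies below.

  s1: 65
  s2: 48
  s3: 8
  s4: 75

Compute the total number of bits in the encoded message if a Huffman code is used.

Build the Huffman tree bottom-up:
combine s3(8), s2(48) → 56
combine 56, s1(65) → 121
combine s4(75), 121 → 196
The encoded length is the sum of every internal node's weight: 56 + 121 + 196 = 373 bits.

373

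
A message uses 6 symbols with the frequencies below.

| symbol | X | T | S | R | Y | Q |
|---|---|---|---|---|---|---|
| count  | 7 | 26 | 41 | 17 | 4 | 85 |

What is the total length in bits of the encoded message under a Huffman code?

Merge the two smallest weights repeatedly:
combine Y(4), X(7) → 11
combine 11, R(17) → 28
combine T(26), 28 → 54
combine S(41), 54 → 95
combine Q(85), 95 → 180
Each symbol's bit-cost is frequency × depth; summing gives 368 bits (equivalently 11 + 28 + 54 + 95 + 180).

368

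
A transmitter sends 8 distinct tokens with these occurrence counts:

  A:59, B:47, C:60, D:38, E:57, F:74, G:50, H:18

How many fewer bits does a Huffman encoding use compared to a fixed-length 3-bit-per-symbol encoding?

Fixed-length: 3 bits × 403 symbols = 1209 bits.
Huffman merges:
combine H(18), D(38) → 56
combine B(47), G(50) → 97
combine 56, E(57) → 113
combine A(59), C(60) → 119
combine F(74), 97 → 171
combine 113, 119 → 232
combine 171, 232 → 403
Huffman total = 56 + 97 + 113 + 119 + 171 + 232 + 403 = 1191 bits.
Saving = 1209 − 1191 = 18 bits.

18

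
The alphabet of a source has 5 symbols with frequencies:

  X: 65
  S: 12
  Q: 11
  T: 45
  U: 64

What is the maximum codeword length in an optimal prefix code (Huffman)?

Merge the two lowest-weight nodes at each step:
combine Q(11), S(12) → 23
combine 23, T(45) → 68
combine U(64), X(65) → 129
combine 68, 129 → 197
The rarest symbols sit at the bottom; the longest codeword is 3 bits.

3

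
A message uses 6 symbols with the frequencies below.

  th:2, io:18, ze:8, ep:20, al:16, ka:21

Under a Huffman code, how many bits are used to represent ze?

4

Huffman merges, smallest pair first:
combine th(2), ze(8) → 10
combine 10, al(16) → 26
combine io(18), ep(20) → 38
combine ka(21), 26 → 47
combine 38, 47 → 85
The subtree containing ze is merged 4 times, so code length = 4.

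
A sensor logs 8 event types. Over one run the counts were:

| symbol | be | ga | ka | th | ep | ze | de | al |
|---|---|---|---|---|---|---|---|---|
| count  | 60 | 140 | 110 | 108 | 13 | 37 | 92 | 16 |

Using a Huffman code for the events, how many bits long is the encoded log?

1573

Build the Huffman tree bottom-up:
combine ep(13), al(16) → 29
combine 29, ze(37) → 66
combine be(60), 66 → 126
combine de(92), th(108) → 200
combine ka(110), 126 → 236
combine ga(140), 200 → 340
combine 236, 340 → 576
Total encoded bits = sum of merged weights = 29 + 66 + 126 + 200 + 236 + 340 + 576 = 1573.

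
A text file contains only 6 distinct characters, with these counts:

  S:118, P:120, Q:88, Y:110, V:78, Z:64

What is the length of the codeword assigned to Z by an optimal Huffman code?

3

Repeatedly merge the two smallest:
merge Z(64) and V(78): 142
merge Q(88) and Y(110): 198
merge S(118) and P(120): 238
merge 142 and 198: 340
merge 238 and 340: 578
The subtree containing Z is merged 3 times, so code length = 3.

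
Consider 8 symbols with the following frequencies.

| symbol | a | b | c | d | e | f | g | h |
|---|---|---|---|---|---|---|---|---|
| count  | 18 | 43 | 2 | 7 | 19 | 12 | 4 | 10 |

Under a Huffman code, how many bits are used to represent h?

4

Huffman merges, smallest pair first:
merge c(2) and g(4): 6
merge 6 and d(7): 13
merge h(10) and f(12): 22
merge 13 and a(18): 31
merge e(19) and 22: 41
merge 31 and 41: 72
merge b(43) and 72: 115
h's leaf is at depth 4, giving a 4-bit codeword.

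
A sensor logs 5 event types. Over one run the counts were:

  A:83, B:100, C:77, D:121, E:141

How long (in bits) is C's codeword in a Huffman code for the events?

3

Repeatedly merge the two smallest:
combine C(77), A(83) → 160
combine B(100), D(121) → 221
combine E(141), 160 → 301
combine 221, 301 → 522
C sits 3 levels below the root, so its codeword is 3 bits.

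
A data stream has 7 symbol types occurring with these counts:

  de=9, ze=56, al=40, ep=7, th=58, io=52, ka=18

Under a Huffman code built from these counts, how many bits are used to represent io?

Huffman merges, smallest pair first:
merge ep(7) and de(9): 16
merge 16 and ka(18): 34
merge 34 and al(40): 74
merge io(52) and ze(56): 108
merge th(58) and 74: 132
merge 108 and 132: 240
io's leaf is at depth 2, giving a 2-bit codeword.

2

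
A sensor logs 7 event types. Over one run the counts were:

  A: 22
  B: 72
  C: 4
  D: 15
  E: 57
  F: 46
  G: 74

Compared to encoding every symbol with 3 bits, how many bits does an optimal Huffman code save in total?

143

Fixed-length: 3 bits × 290 symbols = 870 bits.
Huffman merges:
C(4) + D(15) → 19
19 + A(22) → 41
41 + F(46) → 87
E(57) + B(72) → 129
G(74) + 87 → 161
129 + 161 → 290
Huffman total = 19 + 41 + 87 + 129 + 161 + 290 = 727 bits.
Saving = 870 − 727 = 143 bits.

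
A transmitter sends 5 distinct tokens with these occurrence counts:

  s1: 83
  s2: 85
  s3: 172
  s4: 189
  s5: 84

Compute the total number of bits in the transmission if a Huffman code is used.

Merge the two smallest weights repeatedly:
combine s1(83), s5(84) → 167
combine s2(85), 167 → 252
combine s3(172), s4(189) → 361
combine 252, 361 → 613
The encoded length is the sum of every internal node's weight: 167 + 252 + 361 + 613 = 1393 bits.

1393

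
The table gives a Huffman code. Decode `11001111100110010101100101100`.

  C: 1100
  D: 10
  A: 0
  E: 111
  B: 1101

Read left to right; each codeword is recognised as soon as it completes (prefix code):
  1100→C | 111→E | 1100→C | 1100→C | 10→D | 10→D | 1100→C | 10→D | 1100→C
Decoded message: CECCDDCDC

CECCDDCDC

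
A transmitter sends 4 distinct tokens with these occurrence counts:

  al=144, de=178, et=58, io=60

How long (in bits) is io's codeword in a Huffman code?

Build the tree from the bottom:
merge et(58) and io(60): 118
merge 118 and al(144): 262
merge de(178) and 262: 440
io's leaf is at depth 3, giving a 3-bit codeword.

3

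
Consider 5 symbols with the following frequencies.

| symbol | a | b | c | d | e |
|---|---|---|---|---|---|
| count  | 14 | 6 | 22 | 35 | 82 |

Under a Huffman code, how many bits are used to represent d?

Repeatedly merge the two smallest:
b(6) + a(14) → 20
20 + c(22) → 42
d(35) + 42 → 77
77 + e(82) → 159
d sits 2 levels below the root, so its codeword is 2 bits.

2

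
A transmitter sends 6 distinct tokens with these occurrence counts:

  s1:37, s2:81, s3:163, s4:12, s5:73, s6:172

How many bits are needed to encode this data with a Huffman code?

1247

Greedily combine the two least-frequent nodes:
combine s4(12), s1(37) → 49
combine 49, s5(73) → 122
combine s2(81), 122 → 203
combine s3(163), s6(172) → 335
combine 203, 335 → 538
Total encoded bits = sum of merged weights = 49 + 122 + 203 + 335 + 538 = 1247.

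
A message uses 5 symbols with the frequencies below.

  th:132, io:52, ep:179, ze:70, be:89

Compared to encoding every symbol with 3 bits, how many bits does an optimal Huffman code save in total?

400

Fixed-length: 3 bits × 522 symbols = 1566 bits.
Huffman merges:
io(52) + ze(70) → 122
be(89) + 122 → 211
th(132) + ep(179) → 311
211 + 311 → 522
Huffman total = 122 + 211 + 311 + 522 = 1166 bits.
Saving = 1566 − 1166 = 400 bits.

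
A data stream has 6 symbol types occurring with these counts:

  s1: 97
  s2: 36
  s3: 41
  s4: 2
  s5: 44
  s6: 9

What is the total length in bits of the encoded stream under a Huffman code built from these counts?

Build the Huffman tree bottom-up:
merge s4(2) and s6(9): 11
merge 11 and s2(36): 47
merge s3(41) and s5(44): 85
merge 47 and 85: 132
merge s1(97) and 132: 229
The encoded length is the sum of every internal node's weight: 11 + 47 + 85 + 132 + 229 = 504 bits.

504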